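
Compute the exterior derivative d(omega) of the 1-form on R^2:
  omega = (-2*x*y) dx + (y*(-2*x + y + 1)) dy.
d(omega) = (2*x - 2*y) dx ∧ dy

For a 1-form omega = sum_i f_i dx_i, the exterior derivative is
  d(omega) = sum_{i < j} (∂f_j/∂x_i - ∂f_i/∂x_j) dx_i ∧ dx_j.
  coefficient of dx ∧ dy: ∂f_2/∂x - ∂f_1/∂y = ∂(y*(-2*x + y + 1))/∂x - ∂(-2*x*y)/∂y = 2*x - 2*y
Assembling: d(omega) = (2*x - 2*y) dx ∧ dy.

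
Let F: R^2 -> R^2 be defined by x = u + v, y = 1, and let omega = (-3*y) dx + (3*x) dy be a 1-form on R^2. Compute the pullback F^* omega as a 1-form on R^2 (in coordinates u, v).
F^* omega = (-3) du + (-3) dv

Using F^*(f dg) = (f ∘ F) d(g ∘ F), substitute each coordinate x_i by F_i(u, v) in f_i, and replace dx_i by d F_i = (∂F_i/∂u) du + (∂F_i/∂v) dv.
  For the x component: f_1(F) = -3; d F_1 = (1) du + (1) dv
  For the y component: f_2(F) = 3*u + 3*v; d F_2 = (0) du + (0) dv
Combining and collecting du, dv coefficients:
  coeff of du: -3
  coeff of dv: -3
F^* omega = (-3) du + (-3) dv.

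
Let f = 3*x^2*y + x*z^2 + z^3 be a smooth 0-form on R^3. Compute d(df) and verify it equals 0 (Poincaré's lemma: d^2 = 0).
d(df) = 0

Step 1: df = sum_i (∂f/∂x_i) dx_i = (6*x*y + z^2) dx + (3*x^2) dy + (z*(2*x + 3*z)) dz.
Step 2: Apply d again. Using the 1-form formula, the coefficient of dx ∧ dy in d(df) is ∂^2 f/∂x ∂y - ∂^2 f/∂y ∂x = (6*x) - (6*x) = 0 (equality of mixed partials for smooth f).
Similarly for dx ∧ dz and dy ∧ dz — all coefficients vanish. So d(df) = 0.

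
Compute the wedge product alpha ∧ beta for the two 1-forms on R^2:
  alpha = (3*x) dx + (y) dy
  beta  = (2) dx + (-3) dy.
alpha ∧ beta = (-9*x - 2*y) dx ∧ dy

Distribute the wedge, using dx_i ∧ dx_j = -dx_j ∧ dx_i and dx_i ∧ dx_i = 0. For each pair (i, j) with i < j, the coefficient of dx_i ∧ dx_j in alpha ∧ beta is (alpha_i * beta_j - alpha_j * beta_i). Collecting: alpha ∧ beta = (-9*x - 2*y) dx ∧ dy.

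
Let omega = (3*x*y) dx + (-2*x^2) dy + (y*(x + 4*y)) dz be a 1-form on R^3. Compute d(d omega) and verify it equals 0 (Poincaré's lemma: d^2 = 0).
d(d omega) = 0

Step 1: d omega = sum_{i<j} (∂f_j/∂x_i - ∂f_i/∂x_j) dx_i ∧ dx_j:
  coeff of dx ∧ dy: -7*x
  coeff of dx ∧ dz: y
  coeff of dy ∧ dz: x + 8*y
Step 2: Apply d again to each 2-form coefficient. The only possible 3-form in R^3 is dx ∧ dy ∧ dz, with coefficient
  ∂(coeff of dy∧dz)/∂x - ∂(coeff of dx∧dz)/∂y + ∂(coeff of dx∧dy)/∂z
  = ∂/∂x (x + 8*y) - ∂/∂y (y) + ∂/∂z (-7*x).
Each of these terms simplifies to sums of mixed partials that cancel in pairs. The result is 0 (by equality of mixed partials for smooth functions — Schwarz / Clairaut).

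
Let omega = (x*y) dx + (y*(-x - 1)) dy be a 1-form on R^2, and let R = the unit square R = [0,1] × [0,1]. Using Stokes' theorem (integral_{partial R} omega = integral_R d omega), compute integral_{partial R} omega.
integral_(partial R) omega = -1

Stokes: integral_partial_R omega = integral_R d omega with d omega = (∂Q/∂x - ∂P/∂y) dx ∧ dy.
  ∂Q/∂x = -y
  ∂P/∂y = x
  integrand = ∂Q/∂x - ∂P/∂y = -x - y.
Integrating over R: integral_0^1 integral_0^1 (-x - y) dx dy = -1.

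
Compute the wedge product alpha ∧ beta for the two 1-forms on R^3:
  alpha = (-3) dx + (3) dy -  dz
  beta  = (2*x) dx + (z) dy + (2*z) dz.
alpha ∧ beta = (-6*x - 3*z) dx ∧ dy + (2*x - 6*z) dx ∧ dz + (7*z) dy ∧ dz

Distribute the wedge, using dx_i ∧ dx_j = -dx_j ∧ dx_i and dx_i ∧ dx_i = 0. For each pair (i, j) with i < j, the coefficient of dx_i ∧ dx_j in alpha ∧ beta is (alpha_i * beta_j - alpha_j * beta_i). Collecting: alpha ∧ beta = (-6*x - 3*z) dx ∧ dy + (2*x - 6*z) dx ∧ dz + (7*z) dy ∧ dz.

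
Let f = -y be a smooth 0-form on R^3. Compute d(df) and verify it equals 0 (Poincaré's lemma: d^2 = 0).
d(df) = 0

Step 1: df = sum_i (∂f/∂x_i) dx_i = (0) dx + (-1) dy + (0) dz.
Step 2: Apply d again. Using the 1-form formula, the coefficient of dx ∧ dy in d(df) is ∂^2 f/∂x ∂y - ∂^2 f/∂y ∂x = (0) - (0) = 0 (equality of mixed partials for smooth f).
Similarly for dx ∧ dz and dy ∧ dz — all coefficients vanish. So d(df) = 0.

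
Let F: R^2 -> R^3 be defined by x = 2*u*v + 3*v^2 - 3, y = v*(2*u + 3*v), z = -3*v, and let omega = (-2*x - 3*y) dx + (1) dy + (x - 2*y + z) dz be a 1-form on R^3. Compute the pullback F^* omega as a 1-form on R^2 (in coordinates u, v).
F^* omega = (2*v*(-10*u*v - 15*v^2 + 7)) du + (-20*u^2*v - 90*u*v^2 + 6*u*v + 14*u - 90*v^3 + 9*v^2 + 51*v + 9) dv

Using F^*(f dg) = (f ∘ F) d(g ∘ F), substitute each coordinate x_i by F_i(u, v) in f_i, and replace dx_i by d F_i = (∂F_i/∂u) du + (∂F_i/∂v) dv.
  For the x component: f_1(F) = -10*u*v - 15*v^2 + 6; d F_1 = (2*v) du + (2*u + 6*v) dv
  For the y component: f_2(F) = 1; d F_2 = (2*v) du + (2*u + 6*v) dv
  For the z component: f_3(F) = -2*u*v - 3*v^2 - 3*v - 3; d F_3 = (0) du + (-3) dv
Combining and collecting du, dv coefficients:
  coeff of du: 2*v*(-10*u*v - 15*v^2 + 7)
  coeff of dv: -20*u^2*v - 90*u*v^2 + 6*u*v + 14*u - 90*v^3 + 9*v^2 + 51*v + 9
F^* omega = (2*v*(-10*u*v - 15*v^2 + 7)) du + (-20*u^2*v - 90*u*v^2 + 6*u*v + 14*u - 90*v^3 + 9*v^2 + 51*v + 9) dv.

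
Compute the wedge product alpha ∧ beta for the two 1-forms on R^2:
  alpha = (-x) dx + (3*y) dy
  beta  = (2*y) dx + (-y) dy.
alpha ∧ beta = (y*(x - 6*y)) dx ∧ dy

Distribute the wedge, using dx_i ∧ dx_j = -dx_j ∧ dx_i and dx_i ∧ dx_i = 0. For each pair (i, j) with i < j, the coefficient of dx_i ∧ dx_j in alpha ∧ beta is (alpha_i * beta_j - alpha_j * beta_i). Collecting: alpha ∧ beta = (y*(x - 6*y)) dx ∧ dy.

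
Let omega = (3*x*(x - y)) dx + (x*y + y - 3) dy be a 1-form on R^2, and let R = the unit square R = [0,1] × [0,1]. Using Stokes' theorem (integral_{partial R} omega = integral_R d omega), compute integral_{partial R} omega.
integral_(partial R) omega = 2

Stokes: integral_partial_R omega = integral_R d omega with d omega = (∂Q/∂x - ∂P/∂y) dx ∧ dy.
  ∂Q/∂x = y
  ∂P/∂y = -3*x
  integrand = ∂Q/∂x - ∂P/∂y = 3*x + y.
Integrating over R: integral_0^1 integral_0^1 (3*x + y) dx dy = 2.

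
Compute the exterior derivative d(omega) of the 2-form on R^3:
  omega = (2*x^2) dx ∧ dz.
d(omega) = 0

For a 2-form omega = sum_{i<j} g_{ij} dx_i ∧ dx_j, the exterior derivative is
  d(omega) = sum_{i<j} d(g_{ij}) ∧ dx_i ∧ dx_j = sum_{i<j, k} (∂g_{ij}/∂x_k) dx_k ∧ dx_i ∧ dx_j.
Expand each term, using dx_k ∧ dx_i ∧ dx_j = sgn(permutation) dx_{(a)} ∧ dx_{(b)} ∧ dx_{(c)} with (a < b < c) sorted:

Collecting like 3-forms: d(omega) = 0.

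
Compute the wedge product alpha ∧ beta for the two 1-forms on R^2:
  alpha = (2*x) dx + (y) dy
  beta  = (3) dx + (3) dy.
alpha ∧ beta = (6*x - 3*y) dx ∧ dy

Distribute the wedge, using dx_i ∧ dx_j = -dx_j ∧ dx_i and dx_i ∧ dx_i = 0. For each pair (i, j) with i < j, the coefficient of dx_i ∧ dx_j in alpha ∧ beta is (alpha_i * beta_j - alpha_j * beta_i). Collecting: alpha ∧ beta = (6*x - 3*y) dx ∧ dy.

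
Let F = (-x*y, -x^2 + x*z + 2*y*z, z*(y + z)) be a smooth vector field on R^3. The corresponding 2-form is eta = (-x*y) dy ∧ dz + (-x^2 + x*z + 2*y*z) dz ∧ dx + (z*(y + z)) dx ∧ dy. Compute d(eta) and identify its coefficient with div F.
d(eta) = (4*z) dx ∧ dy ∧ dz; div F = 4*z

For a 2-form in R^3 of the form above, applying d gives a 3-form with coefficient ∂P/∂x + ∂Q/∂y + ∂R/∂z:
  ∂P/∂x = -y
  ∂Q/∂y = 2*z
  ∂R/∂z = y + 2*z
Sum = 4*z, which is exactly div F.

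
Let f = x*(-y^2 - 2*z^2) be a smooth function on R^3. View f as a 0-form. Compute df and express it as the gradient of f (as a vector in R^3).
df = (-y^2 - 2*z^2) dx + (-2*x*y) dy + (-4*x*z) dz; grad f = (-y^2 - 2*z^2, -2*x*y, -4*x*z)

For a 0-form f, d f = (∂f/∂x) dx + (∂f/∂y) dy + (∂f/∂z) dz. The components of the vector representation are exactly the entries of grad f in Cartesian coordinates:
  ∂f/∂x = -y^2 - 2*z^2
  ∂f/∂y = -2*x*y
  ∂f/∂z = -4*x*z.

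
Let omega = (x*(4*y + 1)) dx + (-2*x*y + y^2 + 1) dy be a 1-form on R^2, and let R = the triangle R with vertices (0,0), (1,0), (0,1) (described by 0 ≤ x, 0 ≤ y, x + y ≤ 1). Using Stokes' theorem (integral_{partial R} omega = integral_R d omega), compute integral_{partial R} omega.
integral_(partial R) omega = -1

Stokes: integral_partial_R omega = integral_R d omega with d omega = (∂Q/∂x - ∂P/∂y) dx ∧ dy.
  ∂Q/∂x = -2*y
  ∂P/∂y = 4*x
  integrand = ∂Q/∂x - ∂P/∂y = -4*x - 2*y.
Integrating over R: integral_0^1 integral_0^{1-x} (-4*x - 2*y) dy dx = -1.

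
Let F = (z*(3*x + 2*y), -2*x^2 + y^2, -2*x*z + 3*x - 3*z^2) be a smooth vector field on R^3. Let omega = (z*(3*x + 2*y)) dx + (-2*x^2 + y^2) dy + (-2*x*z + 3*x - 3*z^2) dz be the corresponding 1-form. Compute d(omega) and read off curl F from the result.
d(omega) = (0) dy ∧ dz + (3*x + 2*y + 2*z - 3) dz ∧ dx + (-4*x - 2*z) dx ∧ dy; curl F = (0, 3*x + 2*y + 2*z - 3, -4*x - 2*z)

d omega = sum_{i<j} (∂f_j/∂x_i - ∂f_i/∂x_j) dx_i ∧ dx_j. Under the identification (dy ∧ dz, dz ∧ dx, dx ∧ dy) ↔ (e_x, e_y, e_z), the coefficients are exactly the components of curl F. Compute:
  ∂R/∂y - ∂Q/∂z = (0) - (0) = 0
  ∂P/∂z - ∂R/∂x = (3*x + 2*y) - (3 - 2*z) = 3*x + 2*y + 2*z - 3
  ∂Q/∂x - ∂P/∂y = (-4*x) - (2*z) = -4*x - 2*z.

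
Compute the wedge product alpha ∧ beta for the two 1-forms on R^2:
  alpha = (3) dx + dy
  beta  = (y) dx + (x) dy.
alpha ∧ beta = (3*x - y) dx ∧ dy

Distribute the wedge, using dx_i ∧ dx_j = -dx_j ∧ dx_i and dx_i ∧ dx_i = 0. For each pair (i, j) with i < j, the coefficient of dx_i ∧ dx_j in alpha ∧ beta is (alpha_i * beta_j - alpha_j * beta_i). Collecting: alpha ∧ beta = (3*x - y) dx ∧ dy.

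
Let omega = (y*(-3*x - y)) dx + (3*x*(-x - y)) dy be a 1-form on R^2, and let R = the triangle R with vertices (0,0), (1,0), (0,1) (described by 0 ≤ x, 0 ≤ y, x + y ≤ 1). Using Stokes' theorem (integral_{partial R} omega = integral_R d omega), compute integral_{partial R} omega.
integral_(partial R) omega = -2/3

Stokes: integral_partial_R omega = integral_R d omega with d omega = (∂Q/∂x - ∂P/∂y) dx ∧ dy.
  ∂Q/∂x = -6*x - 3*y
  ∂P/∂y = -3*x - 2*y
  integrand = ∂Q/∂x - ∂P/∂y = -3*x - y.
Integrating over R: integral_0^1 integral_0^{1-x} (-3*x - y) dy dx = -2/3.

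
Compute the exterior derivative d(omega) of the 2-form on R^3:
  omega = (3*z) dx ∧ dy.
d(omega) = (3) dx ∧ dy ∧ dz

For a 2-form omega = sum_{i<j} g_{ij} dx_i ∧ dx_j, the exterior derivative is
  d(omega) = sum_{i<j} d(g_{ij}) ∧ dx_i ∧ dx_j = sum_{i<j, k} (∂g_{ij}/∂x_k) dx_k ∧ dx_i ∧ dx_j.
Expand each term, using dx_k ∧ dx_i ∧ dx_j = sgn(permutation) dx_{(a)} ∧ dx_{(b)} ∧ dx_{(c)} with (a < b < c) sorted:
  d(3*z) includes (∂/∂z)(3*z) dz = (3) dz, which multiplied by dx ∧ dy gives (3) dx ∧ dy ∧ dz
Collecting like 3-forms: d(omega) = (3) dx ∧ dy ∧ dz.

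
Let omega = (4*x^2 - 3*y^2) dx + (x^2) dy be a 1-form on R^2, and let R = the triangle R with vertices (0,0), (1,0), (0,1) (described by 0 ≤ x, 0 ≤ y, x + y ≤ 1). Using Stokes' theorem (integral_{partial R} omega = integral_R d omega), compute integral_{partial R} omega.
integral_(partial R) omega = 4/3

Stokes: integral_partial_R omega = integral_R d omega with d omega = (∂Q/∂x - ∂P/∂y) dx ∧ dy.
  ∂Q/∂x = 2*x
  ∂P/∂y = -6*y
  integrand = ∂Q/∂x - ∂P/∂y = 2*x + 6*y.
Integrating over R: integral_0^1 integral_0^{1-x} (2*x + 6*y) dy dx = 4/3.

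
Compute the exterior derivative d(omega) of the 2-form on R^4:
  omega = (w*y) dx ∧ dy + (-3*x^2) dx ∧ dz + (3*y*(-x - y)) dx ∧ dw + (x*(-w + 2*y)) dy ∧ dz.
d(omega) = (3*x + 7*y) dx ∧ dy ∧ dw + (-w + 2*y) dx ∧ dy ∧ dz + (-x) dy ∧ dz ∧ dw

For a 2-form omega = sum_{i<j} g_{ij} dx_i ∧ dx_j, the exterior derivative is
  d(omega) = sum_{i<j} d(g_{ij}) ∧ dx_i ∧ dx_j = sum_{i<j, k} (∂g_{ij}/∂x_k) dx_k ∧ dx_i ∧ dx_j.
Expand each term, using dx_k ∧ dx_i ∧ dx_j = sgn(permutation) dx_{(a)} ∧ dx_{(b)} ∧ dx_{(c)} with (a < b < c) sorted:
  d(w*y) includes (∂/∂w)(w*y) dw = (y) dw, which multiplied by dx ∧ dy gives (y) dx ∧ dy ∧ dw
  d(3*y*(-x - y)) includes (∂/∂y)(3*y*(-x - y)) dy = (-3*x - 6*y) dy, which multiplied by dx ∧ dw gives (3*x + 6*y) dx ∧ dy ∧ dw
  d(x*(-w + 2*y)) includes (∂/∂x)(x*(-w + 2*y)) dx = (-w + 2*y) dx, which multiplied by dy ∧ dz gives (-w + 2*y) dx ∧ dy ∧ dz
  d(x*(-w + 2*y)) includes (∂/∂w)(x*(-w + 2*y)) dw = (-x) dw, which multiplied by dy ∧ dz gives (-x) dy ∧ dz ∧ dw
Collecting like 3-forms: d(omega) = (3*x + 7*y) dx ∧ dy ∧ dw + (-w + 2*y) dx ∧ dy ∧ dz + (-x) dy ∧ dz ∧ dw.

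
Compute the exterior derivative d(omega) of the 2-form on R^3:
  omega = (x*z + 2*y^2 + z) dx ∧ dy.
d(omega) = (x + 1) dx ∧ dy ∧ dz

For a 2-form omega = sum_{i<j} g_{ij} dx_i ∧ dx_j, the exterior derivative is
  d(omega) = sum_{i<j} d(g_{ij}) ∧ dx_i ∧ dx_j = sum_{i<j, k} (∂g_{ij}/∂x_k) dx_k ∧ dx_i ∧ dx_j.
Expand each term, using dx_k ∧ dx_i ∧ dx_j = sgn(permutation) dx_{(a)} ∧ dx_{(b)} ∧ dx_{(c)} with (a < b < c) sorted:
  d(x*z + 2*y^2 + z) includes (∂/∂z)(x*z + 2*y^2 + z) dz = (x + 1) dz, which multiplied by dx ∧ dy gives (x + 1) dx ∧ dy ∧ dz
Collecting like 3-forms: d(omega) = (x + 1) dx ∧ dy ∧ dz.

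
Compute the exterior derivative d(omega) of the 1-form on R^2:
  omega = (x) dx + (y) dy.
d(omega) = 0

For a 1-form omega = sum_i f_i dx_i, the exterior derivative is
  d(omega) = sum_{i < j} (∂f_j/∂x_i - ∂f_i/∂x_j) dx_i ∧ dx_j.

Assembling: d(omega) = 0.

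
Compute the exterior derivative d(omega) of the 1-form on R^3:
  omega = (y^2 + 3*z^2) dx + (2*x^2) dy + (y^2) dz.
d(omega) = (4*x - 2*y) dx ∧ dy + (-6*z) dx ∧ dz + (2*y) dy ∧ dz

For a 1-form omega = sum_i f_i dx_i, the exterior derivative is
  d(omega) = sum_{i < j} (∂f_j/∂x_i - ∂f_i/∂x_j) dx_i ∧ dx_j.
  coefficient of dx ∧ dy: ∂f_2/∂x - ∂f_1/∂y = ∂(2*x^2)/∂x - ∂(y^2 + 3*z^2)/∂y = 4*x - 2*y
  coefficient of dx ∧ dz: ∂f_3/∂x - ∂f_1/∂z = ∂(y^2)/∂x - ∂(y^2 + 3*z^2)/∂z = -6*z
  coefficient of dy ∧ dz: ∂f_3/∂y - ∂f_2/∂z = ∂(y^2)/∂y - ∂(2*x^2)/∂z = 2*y
Assembling: d(omega) = (4*x - 2*y) dx ∧ dy + (-6*z) dx ∧ dz + (2*y) dy ∧ dz.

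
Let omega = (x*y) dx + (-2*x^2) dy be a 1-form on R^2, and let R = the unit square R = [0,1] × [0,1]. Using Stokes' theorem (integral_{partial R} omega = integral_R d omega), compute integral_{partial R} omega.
integral_(partial R) omega = -5/2

Stokes: integral_partial_R omega = integral_R d omega with d omega = (∂Q/∂x - ∂P/∂y) dx ∧ dy.
  ∂Q/∂x = -4*x
  ∂P/∂y = x
  integrand = ∂Q/∂x - ∂P/∂y = -5*x.
Integrating over R: integral_0^1 integral_0^1 (-5*x) dx dy = -5/2.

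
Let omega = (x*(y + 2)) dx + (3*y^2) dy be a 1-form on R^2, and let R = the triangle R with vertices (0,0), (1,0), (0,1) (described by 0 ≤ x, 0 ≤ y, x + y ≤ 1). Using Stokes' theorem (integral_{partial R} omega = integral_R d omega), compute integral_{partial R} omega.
integral_(partial R) omega = -1/6

Stokes: integral_partial_R omega = integral_R d omega with d omega = (∂Q/∂x - ∂P/∂y) dx ∧ dy.
  ∂Q/∂x = 0
  ∂P/∂y = x
  integrand = ∂Q/∂x - ∂P/∂y = -x.
Integrating over R: integral_0^1 integral_0^{1-x} (-x) dy dx = -1/6.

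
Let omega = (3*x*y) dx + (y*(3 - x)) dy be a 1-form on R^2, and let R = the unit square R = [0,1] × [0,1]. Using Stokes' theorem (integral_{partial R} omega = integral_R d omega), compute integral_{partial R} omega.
integral_(partial R) omega = -2

Stokes: integral_partial_R omega = integral_R d omega with d omega = (∂Q/∂x - ∂P/∂y) dx ∧ dy.
  ∂Q/∂x = -y
  ∂P/∂y = 3*x
  integrand = ∂Q/∂x - ∂P/∂y = -3*x - y.
Integrating over R: integral_0^1 integral_0^1 (-3*x - y) dx dy = -2.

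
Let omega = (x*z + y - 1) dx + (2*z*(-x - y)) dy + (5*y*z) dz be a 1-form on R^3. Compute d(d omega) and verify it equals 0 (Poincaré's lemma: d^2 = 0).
d(d omega) = 0

Step 1: d omega = sum_{i<j} (∂f_j/∂x_i - ∂f_i/∂x_j) dx_i ∧ dx_j:
  coeff of dx ∧ dy: -2*z - 1
  coeff of dx ∧ dz: -x
  coeff of dy ∧ dz: 2*x + 2*y + 5*z
Step 2: Apply d again to each 2-form coefficient. The only possible 3-form in R^3 is dx ∧ dy ∧ dz, with coefficient
  ∂(coeff of dy∧dz)/∂x - ∂(coeff of dx∧dz)/∂y + ∂(coeff of dx∧dy)/∂z
  = ∂/∂x (2*x + 2*y + 5*z) - ∂/∂y (-x) + ∂/∂z (-2*z - 1).
Each of these terms simplifies to sums of mixed partials that cancel in pairs. The result is 0 (by equality of mixed partials for smooth functions — Schwarz / Clairaut).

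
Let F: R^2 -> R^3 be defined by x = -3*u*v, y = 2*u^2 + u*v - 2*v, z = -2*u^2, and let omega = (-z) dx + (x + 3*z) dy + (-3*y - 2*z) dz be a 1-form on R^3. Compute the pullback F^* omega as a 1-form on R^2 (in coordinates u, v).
F^* omega = (u*(-16*u^2 - 12*u*v - 3*v^2 - 24*v)) du + (3*u*(-4*u^2 - u*v + 4*u + 2*v)) dv

Using F^*(f dg) = (f ∘ F) d(g ∘ F), substitute each coordinate x_i by F_i(u, v) in f_i, and replace dx_i by d F_i = (∂F_i/∂u) du + (∂F_i/∂v) dv.
  For the x component: f_1(F) = 2*u^2; d F_1 = (-3*v) du + (-3*u) dv
  For the y component: f_2(F) = 3*u*(-2*u - v); d F_2 = (4*u + v) du + (u - 2) dv
  For the z component: f_3(F) = -2*u^2 - 3*u*v + 6*v; d F_3 = (-4*u) du + (0) dv
Combining and collecting du, dv coefficients:
  coeff of du: u*(-16*u^2 - 12*u*v - 3*v^2 - 24*v)
  coeff of dv: 3*u*(-4*u^2 - u*v + 4*u + 2*v)
F^* omega = (u*(-16*u^2 - 12*u*v - 3*v^2 - 24*v)) du + (3*u*(-4*u^2 - u*v + 4*u + 2*v)) dv.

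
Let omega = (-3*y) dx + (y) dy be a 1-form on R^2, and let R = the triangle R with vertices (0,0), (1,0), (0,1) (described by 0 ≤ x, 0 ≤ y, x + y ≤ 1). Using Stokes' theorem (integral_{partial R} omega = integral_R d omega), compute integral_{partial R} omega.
integral_(partial R) omega = 3/2

Stokes: integral_partial_R omega = integral_R d omega with d omega = (∂Q/∂x - ∂P/∂y) dx ∧ dy.
  ∂Q/∂x = 0
  ∂P/∂y = -3
  integrand = ∂Q/∂x - ∂P/∂y = 3.
Integrating over R: integral_0^1 integral_0^{1-x} (3) dy dx = 3/2.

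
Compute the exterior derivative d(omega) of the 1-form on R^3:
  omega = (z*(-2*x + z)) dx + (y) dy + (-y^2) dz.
d(omega) = (2*x - 2*z) dx ∧ dz + (-2*y) dy ∧ dz

For a 1-form omega = sum_i f_i dx_i, the exterior derivative is
  d(omega) = sum_{i < j} (∂f_j/∂x_i - ∂f_i/∂x_j) dx_i ∧ dx_j.
  coefficient of dx ∧ dz: ∂f_3/∂x - ∂f_1/∂z = ∂(-y^2)/∂x - ∂(z*(-2*x + z))/∂z = 2*x - 2*z
  coefficient of dy ∧ dz: ∂f_3/∂y - ∂f_2/∂z = ∂(-y^2)/∂y - ∂(y)/∂z = -2*y
Assembling: d(omega) = (2*x - 2*z) dx ∧ dz + (-2*y) dy ∧ dz.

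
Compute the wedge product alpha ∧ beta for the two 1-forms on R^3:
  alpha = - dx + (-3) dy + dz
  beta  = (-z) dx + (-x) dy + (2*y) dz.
alpha ∧ beta = (x - 3*z) dx ∧ dy + (-2*y + z) dx ∧ dz + (x - 6*y) dy ∧ dz

Distribute the wedge, using dx_i ∧ dx_j = -dx_j ∧ dx_i and dx_i ∧ dx_i = 0. For each pair (i, j) with i < j, the coefficient of dx_i ∧ dx_j in alpha ∧ beta is (alpha_i * beta_j - alpha_j * beta_i). Collecting: alpha ∧ beta = (x - 3*z) dx ∧ dy + (-2*y + z) dx ∧ dz + (x - 6*y) dy ∧ dz.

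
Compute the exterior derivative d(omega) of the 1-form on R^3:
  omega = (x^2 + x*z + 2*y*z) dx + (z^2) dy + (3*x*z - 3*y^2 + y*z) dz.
d(omega) = (-2*z) dx ∧ dy + (-x - 2*y + 3*z) dx ∧ dz + (-6*y - z) dy ∧ dz

For a 1-form omega = sum_i f_i dx_i, the exterior derivative is
  d(omega) = sum_{i < j} (∂f_j/∂x_i - ∂f_i/∂x_j) dx_i ∧ dx_j.
  coefficient of dx ∧ dy: ∂f_2/∂x - ∂f_1/∂y = ∂(z^2)/∂x - ∂(x^2 + x*z + 2*y*z)/∂y = -2*z
  coefficient of dx ∧ dz: ∂f_3/∂x - ∂f_1/∂z = ∂(3*x*z - 3*y^2 + y*z)/∂x - ∂(x^2 + x*z + 2*y*z)/∂z = -x - 2*y + 3*z
  coefficient of dy ∧ dz: ∂f_3/∂y - ∂f_2/∂z = ∂(3*x*z - 3*y^2 + y*z)/∂y - ∂(z^2)/∂z = -6*y - z
Assembling: d(omega) = (-2*z) dx ∧ dy + (-x - 2*y + 3*z) dx ∧ dz + (-6*y - z) dy ∧ dz.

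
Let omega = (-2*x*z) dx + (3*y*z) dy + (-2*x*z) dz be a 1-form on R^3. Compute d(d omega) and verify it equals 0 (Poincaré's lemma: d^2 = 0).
d(d omega) = 0

Step 1: d omega = sum_{i<j} (∂f_j/∂x_i - ∂f_i/∂x_j) dx_i ∧ dx_j:
  coeff of dx ∧ dy: 0
  coeff of dx ∧ dz: 2*x - 2*z
  coeff of dy ∧ dz: -3*y
Step 2: Apply d again to each 2-form coefficient. The only possible 3-form in R^3 is dx ∧ dy ∧ dz, with coefficient
  ∂(coeff of dy∧dz)/∂x - ∂(coeff of dx∧dz)/∂y + ∂(coeff of dx∧dy)/∂z
  = ∂/∂x (-3*y) - ∂/∂y (2*x - 2*z) + ∂/∂z (0).
Each of these terms simplifies to sums of mixed partials that cancel in pairs. The result is 0 (by equality of mixed partials for smooth functions — Schwarz / Clairaut).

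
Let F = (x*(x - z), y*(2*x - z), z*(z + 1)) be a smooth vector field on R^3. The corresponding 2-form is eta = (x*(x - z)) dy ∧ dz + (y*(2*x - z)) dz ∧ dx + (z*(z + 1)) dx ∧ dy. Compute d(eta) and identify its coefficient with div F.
d(eta) = (4*x + 1) dx ∧ dy ∧ dz; div F = 4*x + 1

For a 2-form in R^3 of the form above, applying d gives a 3-form with coefficient ∂P/∂x + ∂Q/∂y + ∂R/∂z:
  ∂P/∂x = 2*x - z
  ∂Q/∂y = 2*x - z
  ∂R/∂z = 2*z + 1
Sum = 4*x + 1, which is exactly div F.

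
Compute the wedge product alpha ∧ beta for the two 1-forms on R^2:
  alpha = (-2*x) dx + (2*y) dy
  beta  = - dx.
alpha ∧ beta = (2*y) dx ∧ dy

Distribute the wedge, using dx_i ∧ dx_j = -dx_j ∧ dx_i and dx_i ∧ dx_i = 0. For each pair (i, j) with i < j, the coefficient of dx_i ∧ dx_j in alpha ∧ beta is (alpha_i * beta_j - alpha_j * beta_i). Collecting: alpha ∧ beta = (2*y) dx ∧ dy.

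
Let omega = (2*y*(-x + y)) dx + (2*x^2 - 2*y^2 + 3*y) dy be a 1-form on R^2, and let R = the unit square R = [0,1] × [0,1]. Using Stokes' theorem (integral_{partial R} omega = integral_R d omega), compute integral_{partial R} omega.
integral_(partial R) omega = 1

Stokes: integral_partial_R omega = integral_R d omega with d omega = (∂Q/∂x - ∂P/∂y) dx ∧ dy.
  ∂Q/∂x = 4*x
  ∂P/∂y = -2*x + 4*y
  integrand = ∂Q/∂x - ∂P/∂y = 6*x - 4*y.
Integrating over R: integral_0^1 integral_0^1 (6*x - 4*y) dx dy = 1.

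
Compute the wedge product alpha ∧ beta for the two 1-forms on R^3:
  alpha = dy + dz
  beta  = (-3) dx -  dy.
alpha ∧ beta = (3) dx ∧ dy + (3) dx ∧ dz + (1) dy ∧ dz

Distribute the wedge, using dx_i ∧ dx_j = -dx_j ∧ dx_i and dx_i ∧ dx_i = 0. For each pair (i, j) with i < j, the coefficient of dx_i ∧ dx_j in alpha ∧ beta is (alpha_i * beta_j - alpha_j * beta_i). Collecting: alpha ∧ beta = (3) dx ∧ dy + (3) dx ∧ dz + (1) dy ∧ dz.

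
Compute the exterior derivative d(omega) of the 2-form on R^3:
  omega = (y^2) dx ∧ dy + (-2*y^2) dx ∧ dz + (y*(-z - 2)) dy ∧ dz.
d(omega) = (4*y) dx ∧ dy ∧ dz

For a 2-form omega = sum_{i<j} g_{ij} dx_i ∧ dx_j, the exterior derivative is
  d(omega) = sum_{i<j} d(g_{ij}) ∧ dx_i ∧ dx_j = sum_{i<j, k} (∂g_{ij}/∂x_k) dx_k ∧ dx_i ∧ dx_j.
Expand each term, using dx_k ∧ dx_i ∧ dx_j = sgn(permutation) dx_{(a)} ∧ dx_{(b)} ∧ dx_{(c)} with (a < b < c) sorted:
  d(-2*y^2) includes (∂/∂y)(-2*y^2) dy = (-4*y) dy, which multiplied by dx ∧ dz gives (4*y) dx ∧ dy ∧ dz
Collecting like 3-forms: d(omega) = (4*y) dx ∧ dy ∧ dz.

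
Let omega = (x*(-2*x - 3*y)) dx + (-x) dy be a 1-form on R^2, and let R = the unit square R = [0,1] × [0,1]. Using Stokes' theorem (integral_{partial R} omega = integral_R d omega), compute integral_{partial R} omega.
integral_(partial R) omega = 1/2

Stokes: integral_partial_R omega = integral_R d omega with d omega = (∂Q/∂x - ∂P/∂y) dx ∧ dy.
  ∂Q/∂x = -1
  ∂P/∂y = -3*x
  integrand = ∂Q/∂x - ∂P/∂y = 3*x - 1.
Integrating over R: integral_0^1 integral_0^1 (3*x - 1) dx dy = 1/2.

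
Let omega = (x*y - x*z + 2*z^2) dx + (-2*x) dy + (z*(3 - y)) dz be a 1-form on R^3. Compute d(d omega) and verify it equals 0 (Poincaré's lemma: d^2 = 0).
d(d omega) = 0

Step 1: d omega = sum_{i<j} (∂f_j/∂x_i - ∂f_i/∂x_j) dx_i ∧ dx_j:
  coeff of dx ∧ dy: -x - 2
  coeff of dx ∧ dz: x - 4*z
  coeff of dy ∧ dz: -z
Step 2: Apply d again to each 2-form coefficient. The only possible 3-form in R^3 is dx ∧ dy ∧ dz, with coefficient
  ∂(coeff of dy∧dz)/∂x - ∂(coeff of dx∧dz)/∂y + ∂(coeff of dx∧dy)/∂z
  = ∂/∂x (-z) - ∂/∂y (x - 4*z) + ∂/∂z (-x - 2).
Each of these terms simplifies to sums of mixed partials that cancel in pairs. The result is 0 (by equality of mixed partials for smooth functions — Schwarz / Clairaut).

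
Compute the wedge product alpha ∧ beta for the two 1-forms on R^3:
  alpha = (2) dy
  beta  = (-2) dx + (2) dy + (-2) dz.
alpha ∧ beta = (4) dx ∧ dy + (-4) dy ∧ dz

Distribute the wedge, using dx_i ∧ dx_j = -dx_j ∧ dx_i and dx_i ∧ dx_i = 0. For each pair (i, j) with i < j, the coefficient of dx_i ∧ dx_j in alpha ∧ beta is (alpha_i * beta_j - alpha_j * beta_i). Collecting: alpha ∧ beta = (4) dx ∧ dy + (-4) dy ∧ dz.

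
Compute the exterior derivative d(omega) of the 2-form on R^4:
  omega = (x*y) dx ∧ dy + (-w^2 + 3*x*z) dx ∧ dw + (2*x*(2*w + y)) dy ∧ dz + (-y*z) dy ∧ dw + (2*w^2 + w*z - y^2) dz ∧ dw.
d(omega) = (-3*x) dx ∧ dz ∧ dw + (4*w + 2*y) dx ∧ dy ∧ dz + (4*x - y) dy ∧ dz ∧ dw

For a 2-form omega = sum_{i<j} g_{ij} dx_i ∧ dx_j, the exterior derivative is
  d(omega) = sum_{i<j} d(g_{ij}) ∧ dx_i ∧ dx_j = sum_{i<j, k} (∂g_{ij}/∂x_k) dx_k ∧ dx_i ∧ dx_j.
Expand each term, using dx_k ∧ dx_i ∧ dx_j = sgn(permutation) dx_{(a)} ∧ dx_{(b)} ∧ dx_{(c)} with (a < b < c) sorted:
  d(-w^2 + 3*x*z) includes (∂/∂z)(-w^2 + 3*x*z) dz = (3*x) dz, which multiplied by dx ∧ dw gives (-3*x) dx ∧ dz ∧ dw
  d(2*x*(2*w + y)) includes (∂/∂x)(2*x*(2*w + y)) dx = (4*w + 2*y) dx, which multiplied by dy ∧ dz gives (4*w + 2*y) dx ∧ dy ∧ dz
  d(2*x*(2*w + y)) includes (∂/∂w)(2*x*(2*w + y)) dw = (4*x) dw, which multiplied by dy ∧ dz gives (4*x) dy ∧ dz ∧ dw
  d(-y*z) includes (∂/∂z)(-y*z) dz = (-y) dz, which multiplied by dy ∧ dw gives (y) dy ∧ dz ∧ dw
  d(2*w^2 + w*z - y^2) includes (∂/∂y)(2*w^2 + w*z - y^2) dy = (-2*y) dy, which multiplied by dz ∧ dw gives (-2*y) dy ∧ dz ∧ dw
Collecting like 3-forms: d(omega) = (-3*x) dx ∧ dz ∧ dw + (4*w + 2*y) dx ∧ dy ∧ dz + (4*x - y) dy ∧ dz ∧ dw.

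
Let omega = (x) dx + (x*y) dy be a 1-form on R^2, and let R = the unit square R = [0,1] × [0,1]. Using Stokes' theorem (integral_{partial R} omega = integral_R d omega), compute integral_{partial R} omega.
integral_(partial R) omega = 1/2

Stokes: integral_partial_R omega = integral_R d omega with d omega = (∂Q/∂x - ∂P/∂y) dx ∧ dy.
  ∂Q/∂x = y
  ∂P/∂y = 0
  integrand = ∂Q/∂x - ∂P/∂y = y.
Integrating over R: integral_0^1 integral_0^1 (y) dx dy = 1/2.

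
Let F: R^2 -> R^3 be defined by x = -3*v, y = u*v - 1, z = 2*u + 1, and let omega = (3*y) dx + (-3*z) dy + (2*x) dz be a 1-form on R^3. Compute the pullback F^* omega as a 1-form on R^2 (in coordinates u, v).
F^* omega = (3*v*(-2*u - 5)) du + (-6*u^2 - 9*u*v - 3*u + 9) dv

Using F^*(f dg) = (f ∘ F) d(g ∘ F), substitute each coordinate x_i by F_i(u, v) in f_i, and replace dx_i by d F_i = (∂F_i/∂u) du + (∂F_i/∂v) dv.
  For the x component: f_1(F) = 3*u*v - 3; d F_1 = (0) du + (-3) dv
  For the y component: f_2(F) = -6*u - 3; d F_2 = (v) du + (u) dv
  For the z component: f_3(F) = -6*v; d F_3 = (2) du + (0) dv
Combining and collecting du, dv coefficients:
  coeff of du: 3*v*(-2*u - 5)
  coeff of dv: -6*u^2 - 9*u*v - 3*u + 9
F^* omega = (3*v*(-2*u - 5)) du + (-6*u^2 - 9*u*v - 3*u + 9) dv.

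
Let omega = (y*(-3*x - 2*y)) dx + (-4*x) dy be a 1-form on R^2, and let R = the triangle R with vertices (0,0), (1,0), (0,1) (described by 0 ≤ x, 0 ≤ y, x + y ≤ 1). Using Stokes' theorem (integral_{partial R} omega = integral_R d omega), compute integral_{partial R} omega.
integral_(partial R) omega = -5/6

Stokes: integral_partial_R omega = integral_R d omega with d omega = (∂Q/∂x - ∂P/∂y) dx ∧ dy.
  ∂Q/∂x = -4
  ∂P/∂y = -3*x - 4*y
  integrand = ∂Q/∂x - ∂P/∂y = 3*x + 4*y - 4.
Integrating over R: integral_0^1 integral_0^{1-x} (3*x + 4*y - 4) dy dx = -5/6.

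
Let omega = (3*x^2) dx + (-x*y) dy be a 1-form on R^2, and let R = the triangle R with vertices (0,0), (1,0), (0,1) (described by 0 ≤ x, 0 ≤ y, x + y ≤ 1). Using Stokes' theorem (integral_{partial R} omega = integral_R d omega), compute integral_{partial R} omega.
integral_(partial R) omega = -1/6

Stokes: integral_partial_R omega = integral_R d omega with d omega = (∂Q/∂x - ∂P/∂y) dx ∧ dy.
  ∂Q/∂x = -y
  ∂P/∂y = 0
  integrand = ∂Q/∂x - ∂P/∂y = -y.
Integrating over R: integral_0^1 integral_0^{1-x} (-y) dy dx = -1/6.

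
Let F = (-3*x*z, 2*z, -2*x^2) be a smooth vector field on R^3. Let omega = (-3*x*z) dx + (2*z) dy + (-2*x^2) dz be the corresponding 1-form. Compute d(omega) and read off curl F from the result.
d(omega) = (-2) dy ∧ dz + (x) dz ∧ dx + (0) dx ∧ dy; curl F = (-2, x, 0)

d omega = sum_{i<j} (∂f_j/∂x_i - ∂f_i/∂x_j) dx_i ∧ dx_j. Under the identification (dy ∧ dz, dz ∧ dx, dx ∧ dy) ↔ (e_x, e_y, e_z), the coefficients are exactly the components of curl F. Compute:
  ∂R/∂y - ∂Q/∂z = (0) - (2) = -2
  ∂P/∂z - ∂R/∂x = (-3*x) - (-4*x) = x
  ∂Q/∂x - ∂P/∂y = (0) - (0) = 0.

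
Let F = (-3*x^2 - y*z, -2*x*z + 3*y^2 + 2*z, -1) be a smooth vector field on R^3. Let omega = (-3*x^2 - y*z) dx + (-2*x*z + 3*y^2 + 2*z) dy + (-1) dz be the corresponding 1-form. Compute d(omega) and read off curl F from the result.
d(omega) = (2*x - 2) dy ∧ dz + (-y) dz ∧ dx + (-z) dx ∧ dy; curl F = (2*x - 2, -y, -z)

d omega = sum_{i<j} (∂f_j/∂x_i - ∂f_i/∂x_j) dx_i ∧ dx_j. Under the identification (dy ∧ dz, dz ∧ dx, dx ∧ dy) ↔ (e_x, e_y, e_z), the coefficients are exactly the components of curl F. Compute:
  ∂R/∂y - ∂Q/∂z = (0) - (2 - 2*x) = 2*x - 2
  ∂P/∂z - ∂R/∂x = (-y) - (0) = -y
  ∂Q/∂x - ∂P/∂y = (-2*z) - (-z) = -z.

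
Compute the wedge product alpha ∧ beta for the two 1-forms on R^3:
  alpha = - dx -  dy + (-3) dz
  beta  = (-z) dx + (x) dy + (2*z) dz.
alpha ∧ beta = (-x - z) dx ∧ dy + (-5*z) dx ∧ dz + (3*x - 2*z) dy ∧ dz

Distribute the wedge, using dx_i ∧ dx_j = -dx_j ∧ dx_i and dx_i ∧ dx_i = 0. For each pair (i, j) with i < j, the coefficient of dx_i ∧ dx_j in alpha ∧ beta is (alpha_i * beta_j - alpha_j * beta_i). Collecting: alpha ∧ beta = (-x - z) dx ∧ dy + (-5*z) dx ∧ dz + (3*x - 2*z) dy ∧ dz.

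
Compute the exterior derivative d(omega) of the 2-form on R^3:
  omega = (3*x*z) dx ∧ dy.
d(omega) = (3*x) dx ∧ dy ∧ dz

For a 2-form omega = sum_{i<j} g_{ij} dx_i ∧ dx_j, the exterior derivative is
  d(omega) = sum_{i<j} d(g_{ij}) ∧ dx_i ∧ dx_j = sum_{i<j, k} (∂g_{ij}/∂x_k) dx_k ∧ dx_i ∧ dx_j.
Expand each term, using dx_k ∧ dx_i ∧ dx_j = sgn(permutation) dx_{(a)} ∧ dx_{(b)} ∧ dx_{(c)} with (a < b < c) sorted:
  d(3*x*z) includes (∂/∂z)(3*x*z) dz = (3*x) dz, which multiplied by dx ∧ dy gives (3*x) dx ∧ dy ∧ dz
Collecting like 3-forms: d(omega) = (3*x) dx ∧ dy ∧ dz.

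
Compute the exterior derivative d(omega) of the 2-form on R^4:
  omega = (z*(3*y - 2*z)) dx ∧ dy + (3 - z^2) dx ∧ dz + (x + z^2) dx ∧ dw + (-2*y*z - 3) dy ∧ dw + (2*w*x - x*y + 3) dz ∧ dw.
d(omega) = (3*y - 4*z) dx ∧ dy ∧ dz + (2*w - y - 2*z) dx ∧ dz ∧ dw + (-x + 2*y) dy ∧ dz ∧ dw

For a 2-form omega = sum_{i<j} g_{ij} dx_i ∧ dx_j, the exterior derivative is
  d(omega) = sum_{i<j} d(g_{ij}) ∧ dx_i ∧ dx_j = sum_{i<j, k} (∂g_{ij}/∂x_k) dx_k ∧ dx_i ∧ dx_j.
Expand each term, using dx_k ∧ dx_i ∧ dx_j = sgn(permutation) dx_{(a)} ∧ dx_{(b)} ∧ dx_{(c)} with (a < b < c) sorted:
  d(z*(3*y - 2*z)) includes (∂/∂z)(z*(3*y - 2*z)) dz = (3*y - 4*z) dz, which multiplied by dx ∧ dy gives (3*y - 4*z) dx ∧ dy ∧ dz
  d(x + z^2) includes (∂/∂z)(x + z^2) dz = (2*z) dz, which multiplied by dx ∧ dw gives (-2*z) dx ∧ dz ∧ dw
  d(-2*y*z - 3) includes (∂/∂z)(-2*y*z - 3) dz = (-2*y) dz, which multiplied by dy ∧ dw gives (2*y) dy ∧ dz ∧ dw
  d(2*w*x - x*y + 3) includes (∂/∂x)(2*w*x - x*y + 3) dx = (2*w - y) dx, which multiplied by dz ∧ dw gives (2*w - y) dx ∧ dz ∧ dw
  d(2*w*x - x*y + 3) includes (∂/∂y)(2*w*x - x*y + 3) dy = (-x) dy, which multiplied by dz ∧ dw gives (-x) dy ∧ dz ∧ dw
Collecting like 3-forms: d(omega) = (3*y - 4*z) dx ∧ dy ∧ dz + (2*w - y - 2*z) dx ∧ dz ∧ dw + (-x + 2*y) dy ∧ dz ∧ dw.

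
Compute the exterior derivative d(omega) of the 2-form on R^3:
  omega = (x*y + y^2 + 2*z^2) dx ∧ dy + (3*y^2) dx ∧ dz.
d(omega) = (-6*y + 4*z) dx ∧ dy ∧ dz

For a 2-form omega = sum_{i<j} g_{ij} dx_i ∧ dx_j, the exterior derivative is
  d(omega) = sum_{i<j} d(g_{ij}) ∧ dx_i ∧ dx_j = sum_{i<j, k} (∂g_{ij}/∂x_k) dx_k ∧ dx_i ∧ dx_j.
Expand each term, using dx_k ∧ dx_i ∧ dx_j = sgn(permutation) dx_{(a)} ∧ dx_{(b)} ∧ dx_{(c)} with (a < b < c) sorted:
  d(x*y + y^2 + 2*z^2) includes (∂/∂z)(x*y + y^2 + 2*z^2) dz = (4*z) dz, which multiplied by dx ∧ dy gives (4*z) dx ∧ dy ∧ dz
  d(3*y^2) includes (∂/∂y)(3*y^2) dy = (6*y) dy, which multiplied by dx ∧ dz gives (-6*y) dx ∧ dy ∧ dz
Collecting like 3-forms: d(omega) = (-6*y + 4*z) dx ∧ dy ∧ dz.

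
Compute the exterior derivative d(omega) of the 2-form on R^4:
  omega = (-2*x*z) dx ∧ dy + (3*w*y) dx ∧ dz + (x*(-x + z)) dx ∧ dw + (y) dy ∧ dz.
d(omega) = (-3*w - 2*x) dx ∧ dy ∧ dz + (-x + 3*y) dx ∧ dz ∧ dw

For a 2-form omega = sum_{i<j} g_{ij} dx_i ∧ dx_j, the exterior derivative is
  d(omega) = sum_{i<j} d(g_{ij}) ∧ dx_i ∧ dx_j = sum_{i<j, k} (∂g_{ij}/∂x_k) dx_k ∧ dx_i ∧ dx_j.
Expand each term, using dx_k ∧ dx_i ∧ dx_j = sgn(permutation) dx_{(a)} ∧ dx_{(b)} ∧ dx_{(c)} with (a < b < c) sorted:
  d(-2*x*z) includes (∂/∂z)(-2*x*z) dz = (-2*x) dz, which multiplied by dx ∧ dy gives (-2*x) dx ∧ dy ∧ dz
  d(3*w*y) includes (∂/∂y)(3*w*y) dy = (3*w) dy, which multiplied by dx ∧ dz gives (-3*w) dx ∧ dy ∧ dz
  d(3*w*y) includes (∂/∂w)(3*w*y) dw = (3*y) dw, which multiplied by dx ∧ dz gives (3*y) dx ∧ dz ∧ dw
  d(x*(-x + z)) includes (∂/∂z)(x*(-x + z)) dz = (x) dz, which multiplied by dx ∧ dw gives (-x) dx ∧ dz ∧ dw
Collecting like 3-forms: d(omega) = (-3*w - 2*x) dx ∧ dy ∧ dz + (-x + 3*y) dx ∧ dz ∧ dw.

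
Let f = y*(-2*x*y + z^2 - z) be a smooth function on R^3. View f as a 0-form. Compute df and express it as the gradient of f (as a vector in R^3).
df = (-2*y^2) dx + (-4*x*y + z^2 - z) dy + (y*(2*z - 1)) dz; grad f = (-2*y^2, -4*x*y + z^2 - z, y*(2*z - 1))

For a 0-form f, d f = (∂f/∂x) dx + (∂f/∂y) dy + (∂f/∂z) dz. The components of the vector representation are exactly the entries of grad f in Cartesian coordinates:
  ∂f/∂x = -2*y^2
  ∂f/∂y = -4*x*y + z^2 - z
  ∂f/∂z = y*(2*z - 1).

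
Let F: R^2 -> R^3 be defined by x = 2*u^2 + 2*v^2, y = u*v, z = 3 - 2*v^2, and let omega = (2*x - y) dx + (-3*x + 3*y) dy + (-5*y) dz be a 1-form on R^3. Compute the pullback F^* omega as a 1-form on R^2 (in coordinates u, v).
F^* omega = (16*u^3 - 10*u^2*v + 19*u*v^2 - 6*v^3) du + (-6*u^3 + 19*u^2*v + 10*u*v^2 + 16*v^3) dv

Using F^*(f dg) = (f ∘ F) d(g ∘ F), substitute each coordinate x_i by F_i(u, v) in f_i, and replace dx_i by d F_i = (∂F_i/∂u) du + (∂F_i/∂v) dv.
  For the x component: f_1(F) = 4*u^2 - u*v + 4*v^2; d F_1 = (4*u) du + (4*v) dv
  For the y component: f_2(F) = -6*u^2 + 3*u*v - 6*v^2; d F_2 = (v) du + (u) dv
  For the z component: f_3(F) = -5*u*v; d F_3 = (0) du + (-4*v) dv
Combining and collecting du, dv coefficients:
  coeff of du: 16*u^3 - 10*u^2*v + 19*u*v^2 - 6*v^3
  coeff of dv: -6*u^3 + 19*u^2*v + 10*u*v^2 + 16*v^3
F^* omega = (16*u^3 - 10*u^2*v + 19*u*v^2 - 6*v^3) du + (-6*u^3 + 19*u^2*v + 10*u*v^2 + 16*v^3) dv.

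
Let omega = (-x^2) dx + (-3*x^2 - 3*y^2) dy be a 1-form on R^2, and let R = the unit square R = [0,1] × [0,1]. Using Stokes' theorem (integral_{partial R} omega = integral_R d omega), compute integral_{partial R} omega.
integral_(partial R) omega = -3

Stokes: integral_partial_R omega = integral_R d omega with d omega = (∂Q/∂x - ∂P/∂y) dx ∧ dy.
  ∂Q/∂x = -6*x
  ∂P/∂y = 0
  integrand = ∂Q/∂x - ∂P/∂y = -6*x.
Integrating over R: integral_0^1 integral_0^1 (-6*x) dx dy = -3.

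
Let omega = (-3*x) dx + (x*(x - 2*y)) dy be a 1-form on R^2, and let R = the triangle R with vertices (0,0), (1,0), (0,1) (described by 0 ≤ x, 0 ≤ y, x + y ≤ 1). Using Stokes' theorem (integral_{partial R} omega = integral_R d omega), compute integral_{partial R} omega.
integral_(partial R) omega = 0

Stokes: integral_partial_R omega = integral_R d omega with d omega = (∂Q/∂x - ∂P/∂y) dx ∧ dy.
  ∂Q/∂x = 2*x - 2*y
  ∂P/∂y = 0
  integrand = ∂Q/∂x - ∂P/∂y = 2*x - 2*y.
Integrating over R: integral_0^1 integral_0^{1-x} (2*x - 2*y) dy dx = 0.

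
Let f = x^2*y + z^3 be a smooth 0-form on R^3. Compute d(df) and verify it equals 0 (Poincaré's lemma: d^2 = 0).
d(df) = 0

Step 1: df = sum_i (∂f/∂x_i) dx_i = (2*x*y) dx + (x^2) dy + (3*z^2) dz.
Step 2: Apply d again. Using the 1-form formula, the coefficient of dx ∧ dy in d(df) is ∂^2 f/∂x ∂y - ∂^2 f/∂y ∂x = (2*x) - (2*x) = 0 (equality of mixed partials for smooth f).
Similarly for dx ∧ dz and dy ∧ dz — all coefficients vanish. So d(df) = 0.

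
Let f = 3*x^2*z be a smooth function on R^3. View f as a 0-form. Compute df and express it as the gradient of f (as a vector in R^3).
df = (6*x*z) dx + (0) dy + (3*x^2) dz; grad f = (6*x*z, 0, 3*x^2)

For a 0-form f, d f = (∂f/∂x) dx + (∂f/∂y) dy + (∂f/∂z) dz. The components of the vector representation are exactly the entries of grad f in Cartesian coordinates:
  ∂f/∂x = 6*x*z
  ∂f/∂y = 0
  ∂f/∂z = 3*x^2.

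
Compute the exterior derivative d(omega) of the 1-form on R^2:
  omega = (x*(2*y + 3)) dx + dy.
d(omega) = (-2*x) dx ∧ dy

For a 1-form omega = sum_i f_i dx_i, the exterior derivative is
  d(omega) = sum_{i < j} (∂f_j/∂x_i - ∂f_i/∂x_j) dx_i ∧ dx_j.
  coefficient of dx ∧ dy: ∂f_2/∂x - ∂f_1/∂y = ∂(1)/∂x - ∂(x*(2*y + 3))/∂y = -2*x
Assembling: d(omega) = (-2*x) dx ∧ dy.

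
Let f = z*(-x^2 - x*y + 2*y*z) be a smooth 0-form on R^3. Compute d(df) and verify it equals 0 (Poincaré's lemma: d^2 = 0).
d(df) = 0

Step 1: df = sum_i (∂f/∂x_i) dx_i = (z*(-2*x - y)) dx + (z*(-x + 2*z)) dy + (-x^2 - x*y + 4*y*z) dz.
Step 2: Apply d again. Using the 1-form formula, the coefficient of dx ∧ dy in d(df) is ∂^2 f/∂x ∂y - ∂^2 f/∂y ∂x = (-z) - (-z) = 0 (equality of mixed partials for smooth f).
Similarly for dx ∧ dz and dy ∧ dz — all coefficients vanish. So d(df) = 0.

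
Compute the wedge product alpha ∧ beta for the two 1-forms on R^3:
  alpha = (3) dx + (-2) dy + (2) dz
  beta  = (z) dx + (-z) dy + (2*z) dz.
alpha ∧ beta = (-z) dx ∧ dy + (4*z) dx ∧ dz + (-2*z) dy ∧ dz

Distribute the wedge, using dx_i ∧ dx_j = -dx_j ∧ dx_i and dx_i ∧ dx_i = 0. For each pair (i, j) with i < j, the coefficient of dx_i ∧ dx_j in alpha ∧ beta is (alpha_i * beta_j - alpha_j * beta_i). Collecting: alpha ∧ beta = (-z) dx ∧ dy + (4*z) dx ∧ dz + (-2*z) dy ∧ dz.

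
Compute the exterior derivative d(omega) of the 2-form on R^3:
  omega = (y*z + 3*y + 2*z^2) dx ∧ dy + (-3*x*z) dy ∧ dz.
d(omega) = (y + z) dx ∧ dy ∧ dz

For a 2-form omega = sum_{i<j} g_{ij} dx_i ∧ dx_j, the exterior derivative is
  d(omega) = sum_{i<j} d(g_{ij}) ∧ dx_i ∧ dx_j = sum_{i<j, k} (∂g_{ij}/∂x_k) dx_k ∧ dx_i ∧ dx_j.
Expand each term, using dx_k ∧ dx_i ∧ dx_j = sgn(permutation) dx_{(a)} ∧ dx_{(b)} ∧ dx_{(c)} with (a < b < c) sorted:
  d(y*z + 3*y + 2*z^2) includes (∂/∂z)(y*z + 3*y + 2*z^2) dz = (y + 4*z) dz, which multiplied by dx ∧ dy gives (y + 4*z) dx ∧ dy ∧ dz
  d(-3*x*z) includes (∂/∂x)(-3*x*z) dx = (-3*z) dx, which multiplied by dy ∧ dz gives (-3*z) dx ∧ dy ∧ dz
Collecting like 3-forms: d(omega) = (y + z) dx ∧ dy ∧ dz.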